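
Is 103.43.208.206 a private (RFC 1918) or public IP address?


RFC 1918 private ranges:
  10.0.0.0/8 (10.0.0.0 - 10.255.255.255)
  172.16.0.0/12 (172.16.0.0 - 172.31.255.255)
  192.168.0.0/16 (192.168.0.0 - 192.168.255.255)
Public (not in any RFC 1918 range)


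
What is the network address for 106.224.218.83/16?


IP:   01101010.11100000.11011010.01010011
Mask: 11111111.11111111.00000000.00000000
AND operation:
Net:  01101010.11100000.00000000.00000000
Network: 106.224.0.0/16


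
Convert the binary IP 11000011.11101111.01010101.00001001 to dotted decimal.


11000011 = 195
11101111 = 239
01010101 = 85
00001001 = 9
IP: 195.239.85.9


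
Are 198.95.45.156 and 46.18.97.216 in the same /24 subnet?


Mask: 255.255.255.0
198.95.45.156 AND mask = 198.95.45.0
46.18.97.216 AND mask = 46.18.97.0
No, different subnets (198.95.45.0 vs 46.18.97.0)


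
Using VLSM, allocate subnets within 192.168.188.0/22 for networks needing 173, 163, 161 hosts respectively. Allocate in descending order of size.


173 hosts -> /24 (254 usable): 192.168.188.0/24
163 hosts -> /24 (254 usable): 192.168.189.0/24
161 hosts -> /24 (254 usable): 192.168.190.0/24
Allocation: 192.168.188.0/24 (173 hosts, 254 usable); 192.168.189.0/24 (163 hosts, 254 usable); 192.168.190.0/24 (161 hosts, 254 usable)


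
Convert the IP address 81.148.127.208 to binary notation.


81 = 01010001
148 = 10010100
127 = 01111111
208 = 11010000
Binary: 01010001.10010100.01111111.11010000


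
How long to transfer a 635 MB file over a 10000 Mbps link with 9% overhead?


Effective throughput = 10000 * (1 - 9/100) = 9100 Mbps
File size in Mb = 635 * 8 = 5080 Mb
Time = 5080 / 9100
Time = 0.5582 seconds


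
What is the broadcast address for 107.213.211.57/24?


Network: 107.213.211.0/24
Host bits = 8
Set all host bits to 1:
Broadcast: 107.213.211.255


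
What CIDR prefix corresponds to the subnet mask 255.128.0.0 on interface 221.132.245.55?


Binary: 11111111.10000000.00000000.00000000
Count leading 1s
Prefix: /9


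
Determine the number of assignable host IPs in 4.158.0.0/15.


Host bits = 32 - 15 = 17
Total addresses = 2^17 = 131072
Usable = total - 2 (network and broadcast)
Usable hosts: 131070


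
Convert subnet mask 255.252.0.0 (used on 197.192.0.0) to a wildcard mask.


Subnet mask: 255.252.0.0
Wildcard = 255.255.255.255 - subnet mask
255 - 255 = 0
255 - 252 = 3
255 - 0 = 255
255 - 0 = 255
Wildcard: 0.3.255.255


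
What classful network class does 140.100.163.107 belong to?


First octet: 140
Binary: 10001100
10xxxxxx -> Class B (128-191)
Class B, default mask 255.255.0.0 (/16)


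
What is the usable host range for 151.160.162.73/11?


Network: 151.160.0.0
Broadcast: 151.191.255.255
First usable = network + 1
Last usable = broadcast - 1
Range: 151.160.0.1 to 151.191.255.254


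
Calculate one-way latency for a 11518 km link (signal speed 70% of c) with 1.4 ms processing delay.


Speed = 0.7 * 3e5 km/s = 210000 km/s
Propagation delay = 11518 / 210000 = 0.0548 s = 54.8476 ms
Processing delay = 1.4 ms
Total one-way latency = 56.2476 ms


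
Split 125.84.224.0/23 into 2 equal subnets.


New prefix = 23 + 1 = 24
Each subnet has 256 addresses
  125.84.224.0/24
  125.84.225.0/24
Subnets: 125.84.224.0/24, 125.84.225.0/24


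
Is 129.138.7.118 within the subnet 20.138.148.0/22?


Subnet network: 20.138.148.0
Test IP AND mask: 129.138.4.0
No, 129.138.7.118 is not in 20.138.148.0/22


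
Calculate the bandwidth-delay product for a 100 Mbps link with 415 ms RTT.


BDP = bandwidth * RTT
= 100 Mbps * 415 ms
= 100 * 1e6 * 415 / 1000 bits
= 41500000 bits
= 5187500 bytes
= 5065.918 KB
BDP = 41500000 bits (5187500 bytes)


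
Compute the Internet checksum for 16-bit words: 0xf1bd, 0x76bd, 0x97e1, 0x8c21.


Sum all words (with carry folding):
+ 0xf1bd = 0xf1bd
+ 0x76bd = 0x687b
+ 0x97e1 = 0x005d
+ 0x8c21 = 0x8c7e
One's complement: ~0x8c7e
Checksum = 0x7381


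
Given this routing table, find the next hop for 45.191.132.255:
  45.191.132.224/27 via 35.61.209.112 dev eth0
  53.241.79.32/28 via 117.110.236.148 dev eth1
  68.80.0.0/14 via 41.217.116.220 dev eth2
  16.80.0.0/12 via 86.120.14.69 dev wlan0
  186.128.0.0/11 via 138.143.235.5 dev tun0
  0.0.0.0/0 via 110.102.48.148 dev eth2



Longest prefix match for 45.191.132.255:
  /27 45.191.132.224: MATCH
  /28 53.241.79.32: no
  /14 68.80.0.0: no
  /12 16.80.0.0: no
  /11 186.128.0.0: no
  /0 0.0.0.0: MATCH
Selected: next-hop 35.61.209.112 via eth0 (matched /27)


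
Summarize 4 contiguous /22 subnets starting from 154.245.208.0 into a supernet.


Original prefix: /22
Number of subnets: 4 = 2^2
New prefix = 22 - 2 = 20
Supernet: 154.245.208.0/20


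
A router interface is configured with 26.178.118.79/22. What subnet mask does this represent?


/22 means 22 network bits, 10 host bits
Binary: 11111111111111111111110000000000
Mask: 255.255.252.0


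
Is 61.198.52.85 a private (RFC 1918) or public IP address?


RFC 1918 private ranges:
  10.0.0.0/8 (10.0.0.0 - 10.255.255.255)
  172.16.0.0/12 (172.16.0.0 - 172.31.255.255)
  192.168.0.0/16 (192.168.0.0 - 192.168.255.255)
Public (not in any RFC 1918 range)


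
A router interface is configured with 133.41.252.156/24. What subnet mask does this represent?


/24 means 24 network bits, 8 host bits
Binary: 11111111111111111111111100000000
Mask: 255.255.255.0


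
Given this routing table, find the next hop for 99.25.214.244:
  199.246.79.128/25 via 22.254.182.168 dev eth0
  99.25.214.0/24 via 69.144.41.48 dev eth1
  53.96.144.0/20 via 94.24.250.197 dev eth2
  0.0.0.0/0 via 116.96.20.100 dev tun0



Longest prefix match for 99.25.214.244:
  /25 199.246.79.128: no
  /24 99.25.214.0: MATCH
  /20 53.96.144.0: no
  /0 0.0.0.0: MATCH
Selected: next-hop 69.144.41.48 via eth1 (matched /24)


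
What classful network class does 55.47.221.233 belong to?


First octet: 55
Binary: 00110111
0xxxxxxx -> Class A (1-126)
Class A, default mask 255.0.0.0 (/8)


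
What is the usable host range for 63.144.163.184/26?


Network: 63.144.163.128
Broadcast: 63.144.163.191
First usable = network + 1
Last usable = broadcast - 1
Range: 63.144.163.129 to 63.144.163.190


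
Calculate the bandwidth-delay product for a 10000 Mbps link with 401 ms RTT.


BDP = bandwidth * RTT
= 10000 Mbps * 401 ms
= 10000 * 1e6 * 401 / 1000 bits
= 4010000000 bits
= 501250000 bytes
= 489501.9531 KB
BDP = 4010000000 bits (501250000 bytes)


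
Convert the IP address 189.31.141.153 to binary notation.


189 = 10111101
31 = 00011111
141 = 10001101
153 = 10011001
Binary: 10111101.00011111.10001101.10011001


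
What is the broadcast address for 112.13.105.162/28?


Network: 112.13.105.160/28
Host bits = 4
Set all host bits to 1:
Broadcast: 112.13.105.175


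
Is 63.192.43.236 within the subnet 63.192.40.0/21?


Subnet network: 63.192.40.0
Test IP AND mask: 63.192.40.0
Yes, 63.192.43.236 is in 63.192.40.0/21


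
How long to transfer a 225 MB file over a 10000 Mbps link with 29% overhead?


Effective throughput = 10000 * (1 - 29/100) = 7100 Mbps
File size in Mb = 225 * 8 = 1800 Mb
Time = 1800 / 7100
Time = 0.2535 seconds


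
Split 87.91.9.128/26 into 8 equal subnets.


New prefix = 26 + 3 = 29
Each subnet has 8 addresses
  87.91.9.128/29
  87.91.9.136/29
  87.91.9.144/29
  87.91.9.152/29
  87.91.9.160/29
  87.91.9.168/29
  87.91.9.176/29
  87.91.9.184/29
Subnets: 87.91.9.128/29, 87.91.9.136/29, 87.91.9.144/29, 87.91.9.152/29, 87.91.9.160/29, 87.91.9.168/29, 87.91.9.176/29, 87.91.9.184/29


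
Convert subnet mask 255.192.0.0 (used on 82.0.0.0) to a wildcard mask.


Subnet mask: 255.192.0.0
Wildcard = 255.255.255.255 - subnet mask
255 - 255 = 0
255 - 192 = 63
255 - 0 = 255
255 - 0 = 255
Wildcard: 0.63.255.255


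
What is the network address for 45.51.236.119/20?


IP:   00101101.00110011.11101100.01110111
Mask: 11111111.11111111.11110000.00000000
AND operation:
Net:  00101101.00110011.11100000.00000000
Network: 45.51.224.0/20


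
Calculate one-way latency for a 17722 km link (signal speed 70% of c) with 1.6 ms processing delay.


Speed = 0.7 * 3e5 km/s = 210000 km/s
Propagation delay = 17722 / 210000 = 0.0844 s = 84.3905 ms
Processing delay = 1.6 ms
Total one-way latency = 85.9905 ms


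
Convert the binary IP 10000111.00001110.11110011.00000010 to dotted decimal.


10000111 = 135
00001110 = 14
11110011 = 243
00000010 = 2
IP: 135.14.243.2


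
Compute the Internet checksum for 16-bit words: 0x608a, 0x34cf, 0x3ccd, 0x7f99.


Sum all words (with carry folding):
+ 0x608a = 0x608a
+ 0x34cf = 0x9559
+ 0x3ccd = 0xd226
+ 0x7f99 = 0x51c0
One's complement: ~0x51c0
Checksum = 0xae3f


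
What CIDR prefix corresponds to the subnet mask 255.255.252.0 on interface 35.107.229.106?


Binary: 11111111.11111111.11111100.00000000
Count leading 1s
Prefix: /22


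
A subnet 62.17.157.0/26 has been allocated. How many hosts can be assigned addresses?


Host bits = 32 - 26 = 6
Total addresses = 2^6 = 64
Usable = total - 2 (network and broadcast)
Usable hosts: 62


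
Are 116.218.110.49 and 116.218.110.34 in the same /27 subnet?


Mask: 255.255.255.224
116.218.110.49 AND mask = 116.218.110.32
116.218.110.34 AND mask = 116.218.110.32
Yes, same subnet (116.218.110.32)


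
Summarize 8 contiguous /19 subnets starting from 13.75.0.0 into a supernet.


Original prefix: /19
Number of subnets: 8 = 2^3
New prefix = 19 - 3 = 16
Supernet: 13.75.0.0/16


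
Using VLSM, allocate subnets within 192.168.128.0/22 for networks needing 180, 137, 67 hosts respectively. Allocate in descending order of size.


180 hosts -> /24 (254 usable): 192.168.128.0/24
137 hosts -> /24 (254 usable): 192.168.129.0/24
67 hosts -> /25 (126 usable): 192.168.130.0/25
Allocation: 192.168.128.0/24 (180 hosts, 254 usable); 192.168.129.0/24 (137 hosts, 254 usable); 192.168.130.0/25 (67 hosts, 126 usable)


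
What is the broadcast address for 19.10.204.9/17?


Network: 19.10.128.0/17
Host bits = 15
Set all host bits to 1:
Broadcast: 19.10.255.255


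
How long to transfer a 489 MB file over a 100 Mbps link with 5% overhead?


Effective throughput = 100 * (1 - 5/100) = 95 Mbps
File size in Mb = 489 * 8 = 3912 Mb
Time = 3912 / 95
Time = 41.1789 seconds


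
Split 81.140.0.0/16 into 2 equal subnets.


New prefix = 16 + 1 = 17
Each subnet has 32768 addresses
  81.140.0.0/17
  81.140.128.0/17
Subnets: 81.140.0.0/17, 81.140.128.0/17


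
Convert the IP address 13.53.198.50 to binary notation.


13 = 00001101
53 = 00110101
198 = 11000110
50 = 00110010
Binary: 00001101.00110101.11000110.00110010


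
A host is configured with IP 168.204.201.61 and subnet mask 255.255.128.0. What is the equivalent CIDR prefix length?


Binary: 11111111.11111111.10000000.00000000
Count leading 1s
Prefix: /17


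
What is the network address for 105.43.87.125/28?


IP:   01101001.00101011.01010111.01111101
Mask: 11111111.11111111.11111111.11110000
AND operation:
Net:  01101001.00101011.01010111.01110000
Network: 105.43.87.112/28


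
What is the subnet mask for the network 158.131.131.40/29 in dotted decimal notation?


/29 means 29 network bits, 3 host bits
Binary: 11111111111111111111111111111000
Mask: 255.255.255.248


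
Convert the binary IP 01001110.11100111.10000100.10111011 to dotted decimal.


01001110 = 78
11100111 = 231
10000100 = 132
10111011 = 187
IP: 78.231.132.187


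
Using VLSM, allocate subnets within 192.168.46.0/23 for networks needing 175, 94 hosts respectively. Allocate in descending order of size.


175 hosts -> /24 (254 usable): 192.168.46.0/24
94 hosts -> /25 (126 usable): 192.168.47.0/25
Allocation: 192.168.46.0/24 (175 hosts, 254 usable); 192.168.47.0/25 (94 hosts, 126 usable)


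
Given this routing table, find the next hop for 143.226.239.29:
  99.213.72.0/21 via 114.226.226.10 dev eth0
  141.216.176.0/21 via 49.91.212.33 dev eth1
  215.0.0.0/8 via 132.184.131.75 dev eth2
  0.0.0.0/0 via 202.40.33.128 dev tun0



Longest prefix match for 143.226.239.29:
  /21 99.213.72.0: no
  /21 141.216.176.0: no
  /8 215.0.0.0: no
  /0 0.0.0.0: MATCH
Selected: next-hop 202.40.33.128 via tun0 (matched /0)


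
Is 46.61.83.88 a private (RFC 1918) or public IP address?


RFC 1918 private ranges:
  10.0.0.0/8 (10.0.0.0 - 10.255.255.255)
  172.16.0.0/12 (172.16.0.0 - 172.31.255.255)
  192.168.0.0/16 (192.168.0.0 - 192.168.255.255)
Public (not in any RFC 1918 range)


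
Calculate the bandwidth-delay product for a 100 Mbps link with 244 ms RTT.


BDP = bandwidth * RTT
= 100 Mbps * 244 ms
= 100 * 1e6 * 244 / 1000 bits
= 24400000 bits
= 3050000 bytes
= 2978.5156 KB
BDP = 24400000 bits (3050000 bytes)


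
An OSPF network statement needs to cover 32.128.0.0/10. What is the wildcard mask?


Subnet mask: 255.192.0.0
Wildcard = 255.255.255.255 - subnet mask
255 - 255 = 0
255 - 192 = 63
255 - 0 = 255
255 - 0 = 255
Wildcard: 0.63.255.255


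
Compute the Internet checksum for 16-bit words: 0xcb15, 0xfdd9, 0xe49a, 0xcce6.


Sum all words (with carry folding):
+ 0xcb15 = 0xcb15
+ 0xfdd9 = 0xc8ef
+ 0xe49a = 0xad8a
+ 0xcce6 = 0x7a71
One's complement: ~0x7a71
Checksum = 0x858e


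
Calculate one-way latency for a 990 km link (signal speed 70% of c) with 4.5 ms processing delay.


Speed = 0.7 * 3e5 km/s = 210000 km/s
Propagation delay = 990 / 210000 = 0.0047 s = 4.7143 ms
Processing delay = 4.5 ms
Total one-way latency = 9.2143 ms


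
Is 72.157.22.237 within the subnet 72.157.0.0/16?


Subnet network: 72.157.0.0
Test IP AND mask: 72.157.0.0
Yes, 72.157.22.237 is in 72.157.0.0/16


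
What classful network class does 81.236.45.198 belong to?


First octet: 81
Binary: 01010001
0xxxxxxx -> Class A (1-126)
Class A, default mask 255.0.0.0 (/8)


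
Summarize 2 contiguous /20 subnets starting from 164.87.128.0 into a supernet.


Original prefix: /20
Number of subnets: 2 = 2^1
New prefix = 20 - 1 = 19
Supernet: 164.87.128.0/19


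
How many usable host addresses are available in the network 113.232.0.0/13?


Host bits = 32 - 13 = 19
Total addresses = 2^19 = 524288
Usable = total - 2 (network and broadcast)
Usable hosts: 524286


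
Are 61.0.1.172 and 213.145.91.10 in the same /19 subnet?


Mask: 255.255.224.0
61.0.1.172 AND mask = 61.0.0.0
213.145.91.10 AND mask = 213.145.64.0
No, different subnets (61.0.0.0 vs 213.145.64.0)


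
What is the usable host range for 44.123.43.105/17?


Network: 44.123.0.0
Broadcast: 44.123.127.255
First usable = network + 1
Last usable = broadcast - 1
Range: 44.123.0.1 to 44.123.127.254


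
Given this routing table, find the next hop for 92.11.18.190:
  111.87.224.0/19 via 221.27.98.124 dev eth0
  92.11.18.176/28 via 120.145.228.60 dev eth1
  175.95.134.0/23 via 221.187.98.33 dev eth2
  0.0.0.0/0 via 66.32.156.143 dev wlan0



Longest prefix match for 92.11.18.190:
  /19 111.87.224.0: no
  /28 92.11.18.176: MATCH
  /23 175.95.134.0: no
  /0 0.0.0.0: MATCH
Selected: next-hop 120.145.228.60 via eth1 (matched /28)


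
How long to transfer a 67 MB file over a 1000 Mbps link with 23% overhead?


Effective throughput = 1000 * (1 - 23/100) = 770 Mbps
File size in Mb = 67 * 8 = 536 Mb
Time = 536 / 770
Time = 0.6961 seconds


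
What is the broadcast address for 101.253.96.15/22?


Network: 101.253.96.0/22
Host bits = 10
Set all host bits to 1:
Broadcast: 101.253.99.255


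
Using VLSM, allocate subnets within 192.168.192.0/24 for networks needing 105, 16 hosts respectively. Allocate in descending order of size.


105 hosts -> /25 (126 usable): 192.168.192.0/25
16 hosts -> /27 (30 usable): 192.168.192.128/27
Allocation: 192.168.192.0/25 (105 hosts, 126 usable); 192.168.192.128/27 (16 hosts, 30 usable)


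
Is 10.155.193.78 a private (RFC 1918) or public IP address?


RFC 1918 private ranges:
  10.0.0.0/8 (10.0.0.0 - 10.255.255.255)
  172.16.0.0/12 (172.16.0.0 - 172.31.255.255)
  192.168.0.0/16 (192.168.0.0 - 192.168.255.255)
Private (in 10.0.0.0/8)


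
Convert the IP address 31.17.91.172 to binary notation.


31 = 00011111
17 = 00010001
91 = 01011011
172 = 10101100
Binary: 00011111.00010001.01011011.10101100


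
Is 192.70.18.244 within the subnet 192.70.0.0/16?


Subnet network: 192.70.0.0
Test IP AND mask: 192.70.0.0
Yes, 192.70.18.244 is in 192.70.0.0/16


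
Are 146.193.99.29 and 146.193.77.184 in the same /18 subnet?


Mask: 255.255.192.0
146.193.99.29 AND mask = 146.193.64.0
146.193.77.184 AND mask = 146.193.64.0
Yes, same subnet (146.193.64.0)


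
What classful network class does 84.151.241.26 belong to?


First octet: 84
Binary: 01010100
0xxxxxxx -> Class A (1-126)
Class A, default mask 255.0.0.0 (/8)


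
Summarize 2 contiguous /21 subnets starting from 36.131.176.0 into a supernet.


Original prefix: /21
Number of subnets: 2 = 2^1
New prefix = 21 - 1 = 20
Supernet: 36.131.176.0/20


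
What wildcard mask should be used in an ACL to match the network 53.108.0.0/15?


Subnet mask: 255.254.0.0
Wildcard = 255.255.255.255 - subnet mask
255 - 255 = 0
255 - 254 = 1
255 - 0 = 255
255 - 0 = 255
Wildcard: 0.1.255.255


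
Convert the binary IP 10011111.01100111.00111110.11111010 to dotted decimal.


10011111 = 159
01100111 = 103
00111110 = 62
11111010 = 250
IP: 159.103.62.250


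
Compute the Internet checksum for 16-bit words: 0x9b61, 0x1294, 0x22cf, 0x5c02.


Sum all words (with carry folding):
+ 0x9b61 = 0x9b61
+ 0x1294 = 0xadf5
+ 0x22cf = 0xd0c4
+ 0x5c02 = 0x2cc7
One's complement: ~0x2cc7
Checksum = 0xd338


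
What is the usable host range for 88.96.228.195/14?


Network: 88.96.0.0
Broadcast: 88.99.255.255
First usable = network + 1
Last usable = broadcast - 1
Range: 88.96.0.1 to 88.99.255.254


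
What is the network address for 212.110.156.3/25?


IP:   11010100.01101110.10011100.00000011
Mask: 11111111.11111111.11111111.10000000
AND operation:
Net:  11010100.01101110.10011100.00000000
Network: 212.110.156.0/25


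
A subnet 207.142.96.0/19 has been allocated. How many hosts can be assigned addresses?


Host bits = 32 - 19 = 13
Total addresses = 2^13 = 8192
Usable = total - 2 (network and broadcast)
Usable hosts: 8190


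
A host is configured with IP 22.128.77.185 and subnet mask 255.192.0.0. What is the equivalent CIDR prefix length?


Binary: 11111111.11000000.00000000.00000000
Count leading 1s
Prefix: /10


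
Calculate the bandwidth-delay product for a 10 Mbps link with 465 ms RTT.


BDP = bandwidth * RTT
= 10 Mbps * 465 ms
= 10 * 1e6 * 465 / 1000 bits
= 4650000 bits
= 581250 bytes
= 567.627 KB
BDP = 4650000 bits (581250 bytes)


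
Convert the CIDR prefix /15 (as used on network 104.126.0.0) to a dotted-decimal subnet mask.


/15 means 15 network bits, 17 host bits
Binary: 11111111111111100000000000000000
Mask: 255.254.0.0


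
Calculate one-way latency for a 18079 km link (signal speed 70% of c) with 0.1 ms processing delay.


Speed = 0.7 * 3e5 km/s = 210000 km/s
Propagation delay = 18079 / 210000 = 0.0861 s = 86.0905 ms
Processing delay = 0.1 ms
Total one-way latency = 86.1905 ms


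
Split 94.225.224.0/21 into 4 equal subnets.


New prefix = 21 + 2 = 23
Each subnet has 512 addresses
  94.225.224.0/23
  94.225.226.0/23
  94.225.228.0/23
  94.225.230.0/23
Subnets: 94.225.224.0/23, 94.225.226.0/23, 94.225.228.0/23, 94.225.230.0/23


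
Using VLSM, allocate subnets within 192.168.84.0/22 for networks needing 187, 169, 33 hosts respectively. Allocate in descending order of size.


187 hosts -> /24 (254 usable): 192.168.84.0/24
169 hosts -> /24 (254 usable): 192.168.85.0/24
33 hosts -> /26 (62 usable): 192.168.86.0/26
Allocation: 192.168.84.0/24 (187 hosts, 254 usable); 192.168.85.0/24 (169 hosts, 254 usable); 192.168.86.0/26 (33 hosts, 62 usable)


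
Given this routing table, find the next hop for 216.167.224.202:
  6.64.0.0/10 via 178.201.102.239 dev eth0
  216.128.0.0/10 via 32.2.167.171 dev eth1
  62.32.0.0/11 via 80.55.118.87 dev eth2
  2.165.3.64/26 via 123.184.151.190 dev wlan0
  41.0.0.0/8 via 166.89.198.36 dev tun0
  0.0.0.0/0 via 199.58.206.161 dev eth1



Longest prefix match for 216.167.224.202:
  /10 6.64.0.0: no
  /10 216.128.0.0: MATCH
  /11 62.32.0.0: no
  /26 2.165.3.64: no
  /8 41.0.0.0: no
  /0 0.0.0.0: MATCH
Selected: next-hop 32.2.167.171 via eth1 (matched /10)


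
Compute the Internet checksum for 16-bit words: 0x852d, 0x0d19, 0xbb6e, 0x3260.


Sum all words (with carry folding):
+ 0x852d = 0x852d
+ 0x0d19 = 0x9246
+ 0xbb6e = 0x4db5
+ 0x3260 = 0x8015
One's complement: ~0x8015
Checksum = 0x7fea


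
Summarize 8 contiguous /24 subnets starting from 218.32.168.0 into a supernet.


Original prefix: /24
Number of subnets: 8 = 2^3
New prefix = 24 - 3 = 21
Supernet: 218.32.168.0/21


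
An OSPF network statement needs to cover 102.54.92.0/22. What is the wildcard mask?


Subnet mask: 255.255.252.0
Wildcard = 255.255.255.255 - subnet mask
255 - 255 = 0
255 - 255 = 0
255 - 252 = 3
255 - 0 = 255
Wildcard: 0.0.3.255


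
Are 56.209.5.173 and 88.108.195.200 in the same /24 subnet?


Mask: 255.255.255.0
56.209.5.173 AND mask = 56.209.5.0
88.108.195.200 AND mask = 88.108.195.0
No, different subnets (56.209.5.0 vs 88.108.195.0)


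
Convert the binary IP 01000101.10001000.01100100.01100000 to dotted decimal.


01000101 = 69
10001000 = 136
01100100 = 100
01100000 = 96
IP: 69.136.100.96


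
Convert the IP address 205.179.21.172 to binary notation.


205 = 11001101
179 = 10110011
21 = 00010101
172 = 10101100
Binary: 11001101.10110011.00010101.10101100


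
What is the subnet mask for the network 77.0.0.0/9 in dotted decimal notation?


/9 means 9 network bits, 23 host bits
Binary: 11111111100000000000000000000000
Mask: 255.128.0.0


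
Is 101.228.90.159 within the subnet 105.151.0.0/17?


Subnet network: 105.151.0.0
Test IP AND mask: 101.228.0.0
No, 101.228.90.159 is not in 105.151.0.0/17


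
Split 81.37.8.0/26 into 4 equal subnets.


New prefix = 26 + 2 = 28
Each subnet has 16 addresses
  81.37.8.0/28
  81.37.8.16/28
  81.37.8.32/28
  81.37.8.48/28
Subnets: 81.37.8.0/28, 81.37.8.16/28, 81.37.8.32/28, 81.37.8.48/28


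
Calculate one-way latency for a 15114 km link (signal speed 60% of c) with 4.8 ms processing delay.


Speed = 0.6 * 3e5 km/s = 180000 km/s
Propagation delay = 15114 / 180000 = 0.084 s = 83.9667 ms
Processing delay = 4.8 ms
Total one-way latency = 88.7667 ms


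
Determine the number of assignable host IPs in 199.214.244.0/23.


Host bits = 32 - 23 = 9
Total addresses = 2^9 = 512
Usable = total - 2 (network and broadcast)
Usable hosts: 510


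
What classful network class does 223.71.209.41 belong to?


First octet: 223
Binary: 11011111
110xxxxx -> Class C (192-223)
Class C, default mask 255.255.255.0 (/24)


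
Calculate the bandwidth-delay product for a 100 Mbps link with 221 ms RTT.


BDP = bandwidth * RTT
= 100 Mbps * 221 ms
= 100 * 1e6 * 221 / 1000 bits
= 22100000 bits
= 2762500 bytes
= 2697.7539 KB
BDP = 22100000 bits (2762500 bytes)


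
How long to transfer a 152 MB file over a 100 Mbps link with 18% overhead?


Effective throughput = 100 * (1 - 18/100) = 82 Mbps
File size in Mb = 152 * 8 = 1216 Mb
Time = 1216 / 82
Time = 14.8293 seconds


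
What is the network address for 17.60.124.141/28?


IP:   00010001.00111100.01111100.10001101
Mask: 11111111.11111111.11111111.11110000
AND operation:
Net:  00010001.00111100.01111100.10000000
Network: 17.60.124.128/28


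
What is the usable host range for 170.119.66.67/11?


Network: 170.96.0.0
Broadcast: 170.127.255.255
First usable = network + 1
Last usable = broadcast - 1
Range: 170.96.0.1 to 170.127.255.254


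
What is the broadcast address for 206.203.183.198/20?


Network: 206.203.176.0/20
Host bits = 12
Set all host bits to 1:
Broadcast: 206.203.191.255


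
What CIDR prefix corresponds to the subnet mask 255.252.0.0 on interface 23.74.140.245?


Binary: 11111111.11111100.00000000.00000000
Count leading 1s
Prefix: /14


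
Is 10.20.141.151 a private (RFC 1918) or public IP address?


RFC 1918 private ranges:
  10.0.0.0/8 (10.0.0.0 - 10.255.255.255)
  172.16.0.0/12 (172.16.0.0 - 172.31.255.255)
  192.168.0.0/16 (192.168.0.0 - 192.168.255.255)
Private (in 10.0.0.0/8)


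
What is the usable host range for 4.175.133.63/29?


Network: 4.175.133.56
Broadcast: 4.175.133.63
First usable = network + 1
Last usable = broadcast - 1
Range: 4.175.133.57 to 4.175.133.62


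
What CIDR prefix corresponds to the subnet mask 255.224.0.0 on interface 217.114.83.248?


Binary: 11111111.11100000.00000000.00000000
Count leading 1s
Prefix: /11


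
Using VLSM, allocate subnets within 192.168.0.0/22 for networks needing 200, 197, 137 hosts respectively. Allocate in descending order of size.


200 hosts -> /24 (254 usable): 192.168.0.0/24
197 hosts -> /24 (254 usable): 192.168.1.0/24
137 hosts -> /24 (254 usable): 192.168.2.0/24
Allocation: 192.168.0.0/24 (200 hosts, 254 usable); 192.168.1.0/24 (197 hosts, 254 usable); 192.168.2.0/24 (137 hosts, 254 usable)


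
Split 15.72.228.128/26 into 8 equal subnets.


New prefix = 26 + 3 = 29
Each subnet has 8 addresses
  15.72.228.128/29
  15.72.228.136/29
  15.72.228.144/29
  15.72.228.152/29
  15.72.228.160/29
  15.72.228.168/29
  15.72.228.176/29
  15.72.228.184/29
Subnets: 15.72.228.128/29, 15.72.228.136/29, 15.72.228.144/29, 15.72.228.152/29, 15.72.228.160/29, 15.72.228.168/29, 15.72.228.176/29, 15.72.228.184/29


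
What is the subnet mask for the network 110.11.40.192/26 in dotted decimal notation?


/26 means 26 network bits, 6 host bits
Binary: 11111111111111111111111111000000
Mask: 255.255.255.192


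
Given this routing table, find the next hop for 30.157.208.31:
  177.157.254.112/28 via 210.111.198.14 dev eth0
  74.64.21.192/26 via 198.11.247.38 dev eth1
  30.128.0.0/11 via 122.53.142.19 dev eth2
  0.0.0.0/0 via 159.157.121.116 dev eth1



Longest prefix match for 30.157.208.31:
  /28 177.157.254.112: no
  /26 74.64.21.192: no
  /11 30.128.0.0: MATCH
  /0 0.0.0.0: MATCH
Selected: next-hop 122.53.142.19 via eth2 (matched /11)


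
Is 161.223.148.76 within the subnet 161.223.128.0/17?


Subnet network: 161.223.128.0
Test IP AND mask: 161.223.128.0
Yes, 161.223.148.76 is in 161.223.128.0/17


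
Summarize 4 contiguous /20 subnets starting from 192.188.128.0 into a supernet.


Original prefix: /20
Number of subnets: 4 = 2^2
New prefix = 20 - 2 = 18
Supernet: 192.188.128.0/18


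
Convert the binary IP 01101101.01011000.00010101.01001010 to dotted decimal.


01101101 = 109
01011000 = 88
00010101 = 21
01001010 = 74
IP: 109.88.21.74


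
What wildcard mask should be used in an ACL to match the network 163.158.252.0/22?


Subnet mask: 255.255.252.0
Wildcard = 255.255.255.255 - subnet mask
255 - 255 = 0
255 - 255 = 0
255 - 252 = 3
255 - 0 = 255
Wildcard: 0.0.3.255


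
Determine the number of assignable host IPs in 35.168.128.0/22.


Host bits = 32 - 22 = 10
Total addresses = 2^10 = 1024
Usable = total - 2 (network and broadcast)
Usable hosts: 1022


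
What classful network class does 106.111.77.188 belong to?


First octet: 106
Binary: 01101010
0xxxxxxx -> Class A (1-126)
Class A, default mask 255.0.0.0 (/8)


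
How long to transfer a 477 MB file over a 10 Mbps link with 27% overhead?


Effective throughput = 10 * (1 - 27/100) = 7.3 Mbps
File size in Mb = 477 * 8 = 3816 Mb
Time = 3816 / 7.3
Time = 522.7397 seconds


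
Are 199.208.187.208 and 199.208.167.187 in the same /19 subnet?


Mask: 255.255.224.0
199.208.187.208 AND mask = 199.208.160.0
199.208.167.187 AND mask = 199.208.160.0
Yes, same subnet (199.208.160.0)


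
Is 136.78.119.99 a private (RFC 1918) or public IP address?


RFC 1918 private ranges:
  10.0.0.0/8 (10.0.0.0 - 10.255.255.255)
  172.16.0.0/12 (172.16.0.0 - 172.31.255.255)
  192.168.0.0/16 (192.168.0.0 - 192.168.255.255)
Public (not in any RFC 1918 range)


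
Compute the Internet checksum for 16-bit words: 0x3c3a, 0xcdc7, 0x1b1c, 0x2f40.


Sum all words (with carry folding):
+ 0x3c3a = 0x3c3a
+ 0xcdc7 = 0x0a02
+ 0x1b1c = 0x251e
+ 0x2f40 = 0x545e
One's complement: ~0x545e
Checksum = 0xaba1


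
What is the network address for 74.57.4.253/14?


IP:   01001010.00111001.00000100.11111101
Mask: 11111111.11111100.00000000.00000000
AND operation:
Net:  01001010.00111000.00000000.00000000
Network: 74.56.0.0/14


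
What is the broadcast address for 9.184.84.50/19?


Network: 9.184.64.0/19
Host bits = 13
Set all host bits to 1:
Broadcast: 9.184.95.255


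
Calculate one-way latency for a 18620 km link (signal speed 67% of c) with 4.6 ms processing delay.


Speed = 0.67 * 3e5 km/s = 201000 km/s
Propagation delay = 18620 / 201000 = 0.0926 s = 92.6368 ms
Processing delay = 4.6 ms
Total one-way latency = 97.2368 ms


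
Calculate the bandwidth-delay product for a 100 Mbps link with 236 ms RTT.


BDP = bandwidth * RTT
= 100 Mbps * 236 ms
= 100 * 1e6 * 236 / 1000 bits
= 23600000 bits
= 2950000 bytes
= 2880.8594 KB
BDP = 23600000 bits (2950000 bytes)


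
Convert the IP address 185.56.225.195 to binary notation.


185 = 10111001
56 = 00111000
225 = 11100001
195 = 11000011
Binary: 10111001.00111000.11100001.11000011


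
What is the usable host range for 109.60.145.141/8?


Network: 109.0.0.0
Broadcast: 109.255.255.255
First usable = network + 1
Last usable = broadcast - 1
Range: 109.0.0.1 to 109.255.255.254


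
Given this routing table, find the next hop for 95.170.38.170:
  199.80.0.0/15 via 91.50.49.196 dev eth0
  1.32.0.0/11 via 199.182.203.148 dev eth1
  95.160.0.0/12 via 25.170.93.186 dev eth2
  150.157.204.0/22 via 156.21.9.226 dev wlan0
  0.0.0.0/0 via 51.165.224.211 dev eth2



Longest prefix match for 95.170.38.170:
  /15 199.80.0.0: no
  /11 1.32.0.0: no
  /12 95.160.0.0: MATCH
  /22 150.157.204.0: no
  /0 0.0.0.0: MATCH
Selected: next-hop 25.170.93.186 via eth2 (matched /12)


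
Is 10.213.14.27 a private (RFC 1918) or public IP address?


RFC 1918 private ranges:
  10.0.0.0/8 (10.0.0.0 - 10.255.255.255)
  172.16.0.0/12 (172.16.0.0 - 172.31.255.255)
  192.168.0.0/16 (192.168.0.0 - 192.168.255.255)
Private (in 10.0.0.0/8)


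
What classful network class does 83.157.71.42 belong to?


First octet: 83
Binary: 01010011
0xxxxxxx -> Class A (1-126)
Class A, default mask 255.0.0.0 (/8)


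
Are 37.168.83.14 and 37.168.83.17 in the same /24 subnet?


Mask: 255.255.255.0
37.168.83.14 AND mask = 37.168.83.0
37.168.83.17 AND mask = 37.168.83.0
Yes, same subnet (37.168.83.0)


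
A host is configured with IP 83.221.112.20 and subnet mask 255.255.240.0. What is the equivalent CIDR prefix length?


Binary: 11111111.11111111.11110000.00000000
Count leading 1s
Prefix: /20


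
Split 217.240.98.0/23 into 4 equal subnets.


New prefix = 23 + 2 = 25
Each subnet has 128 addresses
  217.240.98.0/25
  217.240.98.128/25
  217.240.99.0/25
  217.240.99.128/25
Subnets: 217.240.98.0/25, 217.240.98.128/25, 217.240.99.0/25, 217.240.99.128/25


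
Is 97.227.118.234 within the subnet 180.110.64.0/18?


Subnet network: 180.110.64.0
Test IP AND mask: 97.227.64.0
No, 97.227.118.234 is not in 180.110.64.0/18


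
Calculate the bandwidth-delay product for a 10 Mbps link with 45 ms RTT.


BDP = bandwidth * RTT
= 10 Mbps * 45 ms
= 10 * 1e6 * 45 / 1000 bits
= 450000 bits
= 56250 bytes
= 54.9316 KB
BDP = 450000 bits (56250 bytes)


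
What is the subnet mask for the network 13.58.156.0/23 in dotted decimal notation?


/23 means 23 network bits, 9 host bits
Binary: 11111111111111111111111000000000
Mask: 255.255.254.0


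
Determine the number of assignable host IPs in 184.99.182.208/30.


Host bits = 32 - 30 = 2
Total addresses = 2^2 = 4
Usable = total - 2 (network and broadcast)
Usable hosts: 2


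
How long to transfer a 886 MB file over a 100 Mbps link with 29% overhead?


Effective throughput = 100 * (1 - 29/100) = 71 Mbps
File size in Mb = 886 * 8 = 7088 Mb
Time = 7088 / 71
Time = 99.831 seconds


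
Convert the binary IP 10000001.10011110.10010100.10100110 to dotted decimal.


10000001 = 129
10011110 = 158
10010100 = 148
10100110 = 166
IP: 129.158.148.166


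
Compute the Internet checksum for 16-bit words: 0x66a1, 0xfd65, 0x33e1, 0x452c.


Sum all words (with carry folding):
+ 0x66a1 = 0x66a1
+ 0xfd65 = 0x6407
+ 0x33e1 = 0x97e8
+ 0x452c = 0xdd14
One's complement: ~0xdd14
Checksum = 0x22eb


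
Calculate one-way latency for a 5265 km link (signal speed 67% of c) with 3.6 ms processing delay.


Speed = 0.67 * 3e5 km/s = 201000 km/s
Propagation delay = 5265 / 201000 = 0.0262 s = 26.194 ms
Processing delay = 3.6 ms
Total one-way latency = 29.794 ms


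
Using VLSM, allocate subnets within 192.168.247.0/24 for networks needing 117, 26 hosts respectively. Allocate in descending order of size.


117 hosts -> /25 (126 usable): 192.168.247.0/25
26 hosts -> /27 (30 usable): 192.168.247.128/27
Allocation: 192.168.247.0/25 (117 hosts, 126 usable); 192.168.247.128/27 (26 hosts, 30 usable)


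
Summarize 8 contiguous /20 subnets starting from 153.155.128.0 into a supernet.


Original prefix: /20
Number of subnets: 8 = 2^3
New prefix = 20 - 3 = 17
Supernet: 153.155.128.0/17


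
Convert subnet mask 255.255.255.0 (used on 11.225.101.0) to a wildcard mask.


Subnet mask: 255.255.255.0
Wildcard = 255.255.255.255 - subnet mask
255 - 255 = 0
255 - 255 = 0
255 - 255 = 0
255 - 0 = 255
Wildcard: 0.0.0.255


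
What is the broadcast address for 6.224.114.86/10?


Network: 6.192.0.0/10
Host bits = 22
Set all host bits to 1:
Broadcast: 6.255.255.255


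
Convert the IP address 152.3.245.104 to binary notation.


152 = 10011000
3 = 00000011
245 = 11110101
104 = 01101000
Binary: 10011000.00000011.11110101.01101000


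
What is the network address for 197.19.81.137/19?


IP:   11000101.00010011.01010001.10001001
Mask: 11111111.11111111.11100000.00000000
AND operation:
Net:  11000101.00010011.01000000.00000000
Network: 197.19.64.0/19


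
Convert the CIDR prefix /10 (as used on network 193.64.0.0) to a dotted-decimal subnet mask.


/10 means 10 network bits, 22 host bits
Binary: 11111111110000000000000000000000
Mask: 255.192.0.0


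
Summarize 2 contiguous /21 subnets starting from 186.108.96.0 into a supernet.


Original prefix: /21
Number of subnets: 2 = 2^1
New prefix = 21 - 1 = 20
Supernet: 186.108.96.0/20


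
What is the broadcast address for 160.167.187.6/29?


Network: 160.167.187.0/29
Host bits = 3
Set all host bits to 1:
Broadcast: 160.167.187.7


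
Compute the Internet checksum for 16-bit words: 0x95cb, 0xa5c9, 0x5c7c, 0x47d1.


Sum all words (with carry folding):
+ 0x95cb = 0x95cb
+ 0xa5c9 = 0x3b95
+ 0x5c7c = 0x9811
+ 0x47d1 = 0xdfe2
One's complement: ~0xdfe2
Checksum = 0x201d


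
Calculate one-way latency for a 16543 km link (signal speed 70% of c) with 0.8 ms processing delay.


Speed = 0.7 * 3e5 km/s = 210000 km/s
Propagation delay = 16543 / 210000 = 0.0788 s = 78.7762 ms
Processing delay = 0.8 ms
Total one-way latency = 79.5762 ms


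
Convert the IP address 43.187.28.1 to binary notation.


43 = 00101011
187 = 10111011
28 = 00011100
1 = 00000001
Binary: 00101011.10111011.00011100.00000001


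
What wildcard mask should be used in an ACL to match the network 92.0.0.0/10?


Subnet mask: 255.192.0.0
Wildcard = 255.255.255.255 - subnet mask
255 - 255 = 0
255 - 192 = 63
255 - 0 = 255
255 - 0 = 255
Wildcard: 0.63.255.255


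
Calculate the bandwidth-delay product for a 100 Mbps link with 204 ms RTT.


BDP = bandwidth * RTT
= 100 Mbps * 204 ms
= 100 * 1e6 * 204 / 1000 bits
= 20400000 bits
= 2550000 bytes
= 2490.2344 KB
BDP = 20400000 bits (2550000 bytes)


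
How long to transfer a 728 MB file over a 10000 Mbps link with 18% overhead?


Effective throughput = 10000 * (1 - 18/100) = 8200 Mbps
File size in Mb = 728 * 8 = 5824 Mb
Time = 5824 / 8200
Time = 0.7102 seconds


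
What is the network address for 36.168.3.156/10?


IP:   00100100.10101000.00000011.10011100
Mask: 11111111.11000000.00000000.00000000
AND operation:
Net:  00100100.10000000.00000000.00000000
Network: 36.128.0.0/10


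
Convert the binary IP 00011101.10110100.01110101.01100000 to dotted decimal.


00011101 = 29
10110100 = 180
01110101 = 117
01100000 = 96
IP: 29.180.117.96


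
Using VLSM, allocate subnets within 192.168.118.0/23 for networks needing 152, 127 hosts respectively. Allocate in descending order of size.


152 hosts -> /24 (254 usable): 192.168.118.0/24
127 hosts -> /24 (254 usable): 192.168.119.0/24
Allocation: 192.168.118.0/24 (152 hosts, 254 usable); 192.168.119.0/24 (127 hosts, 254 usable)


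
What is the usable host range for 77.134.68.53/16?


Network: 77.134.0.0
Broadcast: 77.134.255.255
First usable = network + 1
Last usable = broadcast - 1
Range: 77.134.0.1 to 77.134.255.254


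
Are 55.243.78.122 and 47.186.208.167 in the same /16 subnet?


Mask: 255.255.0.0
55.243.78.122 AND mask = 55.243.0.0
47.186.208.167 AND mask = 47.186.0.0
No, different subnets (55.243.0.0 vs 47.186.0.0)


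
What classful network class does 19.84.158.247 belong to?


First octet: 19
Binary: 00010011
0xxxxxxx -> Class A (1-126)
Class A, default mask 255.0.0.0 (/8)


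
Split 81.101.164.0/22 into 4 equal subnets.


New prefix = 22 + 2 = 24
Each subnet has 256 addresses
  81.101.164.0/24
  81.101.165.0/24
  81.101.166.0/24
  81.101.167.0/24
Subnets: 81.101.164.0/24, 81.101.165.0/24, 81.101.166.0/24, 81.101.167.0/24


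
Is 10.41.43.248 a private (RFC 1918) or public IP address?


RFC 1918 private ranges:
  10.0.0.0/8 (10.0.0.0 - 10.255.255.255)
  172.16.0.0/12 (172.16.0.0 - 172.31.255.255)
  192.168.0.0/16 (192.168.0.0 - 192.168.255.255)
Private (in 10.0.0.0/8)


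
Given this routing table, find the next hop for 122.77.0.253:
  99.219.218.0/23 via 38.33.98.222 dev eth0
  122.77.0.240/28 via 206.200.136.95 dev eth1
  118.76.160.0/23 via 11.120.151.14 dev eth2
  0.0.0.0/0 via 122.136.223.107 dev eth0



Longest prefix match for 122.77.0.253:
  /23 99.219.218.0: no
  /28 122.77.0.240: MATCH
  /23 118.76.160.0: no
  /0 0.0.0.0: MATCH
Selected: next-hop 206.200.136.95 via eth1 (matched /28)


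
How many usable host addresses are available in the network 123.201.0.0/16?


Host bits = 32 - 16 = 16
Total addresses = 2^16 = 65536
Usable = total - 2 (network and broadcast)
Usable hosts: 65534


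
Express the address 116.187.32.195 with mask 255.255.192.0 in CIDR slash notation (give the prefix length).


Binary: 11111111.11111111.11000000.00000000
Count leading 1s
Prefix: /18


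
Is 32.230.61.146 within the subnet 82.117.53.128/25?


Subnet network: 82.117.53.128
Test IP AND mask: 32.230.61.128
No, 32.230.61.146 is not in 82.117.53.128/25


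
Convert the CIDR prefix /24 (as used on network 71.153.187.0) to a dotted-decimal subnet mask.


/24 means 24 network bits, 8 host bits
Binary: 11111111111111111111111100000000
Mask: 255.255.255.0


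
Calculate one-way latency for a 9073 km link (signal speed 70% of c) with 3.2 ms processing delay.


Speed = 0.7 * 3e5 km/s = 210000 km/s
Propagation delay = 9073 / 210000 = 0.0432 s = 43.2048 ms
Processing delay = 3.2 ms
Total one-way latency = 46.4048 ms


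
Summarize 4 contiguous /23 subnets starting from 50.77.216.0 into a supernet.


Original prefix: /23
Number of subnets: 4 = 2^2
New prefix = 23 - 2 = 21
Supernet: 50.77.216.0/21


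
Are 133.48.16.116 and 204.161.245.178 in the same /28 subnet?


Mask: 255.255.255.240
133.48.16.116 AND mask = 133.48.16.112
204.161.245.178 AND mask = 204.161.245.176
No, different subnets (133.48.16.112 vs 204.161.245.176)
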